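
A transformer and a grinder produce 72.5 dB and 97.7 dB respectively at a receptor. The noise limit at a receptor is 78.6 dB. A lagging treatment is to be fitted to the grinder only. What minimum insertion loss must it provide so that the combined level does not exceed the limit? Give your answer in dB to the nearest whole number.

Everything except the grinder sums to 10^(72.5/10) = 1.778e+07 in linear terms, 72.50 dB.
The limit corresponds to 10^(78.6/10) = 7.244e+07; subtracting the fixed part leaves 5.466e+07 for the grinder, i.e. 77.38 dB.
Required insertion loss = 97.7 − 77.38 = 20.32 dB.

20 dB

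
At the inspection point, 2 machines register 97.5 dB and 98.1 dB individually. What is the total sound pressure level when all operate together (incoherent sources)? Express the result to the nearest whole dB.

101 dB

For uncorrelated sources the intensities add, so convert each level to linear form, sum, and take 10·log₁₀ of the total.
Σ 10^(L/10) = 10^(97.5/10) + 10^(98.1/10) = 1.208e+10.
L_total = 10·log₁₀(1.208e+10) = 100.82 dB.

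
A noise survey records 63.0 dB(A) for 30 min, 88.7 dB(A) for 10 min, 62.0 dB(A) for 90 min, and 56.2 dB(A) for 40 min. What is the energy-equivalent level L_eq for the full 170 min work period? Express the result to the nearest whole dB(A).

77 dB(A)

The energy average is taken in the linear domain: L_eq = 10·log₁₀[(Σ tᵢ·10^(Lᵢ/10))/T], T = 170 min.
Σ tᵢ·10^(Lᵢ/10) = 30·10^(63.0/10) + 10·10^(88.7/10) + 90·10^(62.0/10) + 40·10^(56.2/10) = 7.632e+09.
L_eq = 10·log₁₀(7.632e+09/170) = 76.52 dB(A).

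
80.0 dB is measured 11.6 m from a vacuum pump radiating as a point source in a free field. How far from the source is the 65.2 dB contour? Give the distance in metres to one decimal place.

63.7 m

For a point source L₁ − L₂ = 20·log₁₀(r₂/r₁), so r₂ = r₁·10^((L₁−L₂)/20).
r₂ = 11.6·10^((80.0−65.2)/20) = 11.6·10^(14.8/20) = 63.75 m.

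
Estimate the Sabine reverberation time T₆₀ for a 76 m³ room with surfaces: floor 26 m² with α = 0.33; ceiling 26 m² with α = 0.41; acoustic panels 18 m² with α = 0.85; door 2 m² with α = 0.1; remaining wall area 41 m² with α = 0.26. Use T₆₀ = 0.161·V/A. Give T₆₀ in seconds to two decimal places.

A = Σ Sᵢαᵢ = 26·0.33 + 26·0.41 + 18·0.85 + 2·0.1 + 41·0.26 = 45.40 m².
T₆₀ = 0.161·V/A = 0.161·76/45.40 = 0.270 s.

0.27 s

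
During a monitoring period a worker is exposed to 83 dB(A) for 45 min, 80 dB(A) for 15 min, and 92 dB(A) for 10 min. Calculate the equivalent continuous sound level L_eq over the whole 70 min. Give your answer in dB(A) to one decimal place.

Weight each interval's intensity by its duration and average over T = 70 min:
Σ tᵢ·10^(Lᵢ/10) = 45·10^(83/10) + 15·10^(80/10) + 10·10^(92/10) = 2.633e+10.
L_eq = 10·log₁₀(2.633e+10/70) = 85.75 dB(A).

85.8 dB(A)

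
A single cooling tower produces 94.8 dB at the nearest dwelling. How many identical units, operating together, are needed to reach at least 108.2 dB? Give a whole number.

The shortfall is 108.2 − 94.8 = 13.4 dB, and N units add 10·log₁₀ N, so need 10·log₁₀ N ≥ 13.4.
N ≥ 10^(13.4/10) = 21.878, so N = 22.

22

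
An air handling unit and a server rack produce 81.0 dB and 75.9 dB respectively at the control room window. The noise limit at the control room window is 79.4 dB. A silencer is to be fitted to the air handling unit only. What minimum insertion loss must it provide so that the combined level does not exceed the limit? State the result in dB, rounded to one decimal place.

Fixed contribution from the other source: Σ 10^(L/10) = 10^(75.9/10) = 3.890e+07 (75.90 dB).
To meet 79.4 dB overall, the treated air handling unit may contribute at most 10^(79.4/10) − 3.890e+07 = 4.819e+07, i.e. 76.83 dB.
Required insertion loss = 81.0 − 76.83 = 4.17 dB.

4.2 dB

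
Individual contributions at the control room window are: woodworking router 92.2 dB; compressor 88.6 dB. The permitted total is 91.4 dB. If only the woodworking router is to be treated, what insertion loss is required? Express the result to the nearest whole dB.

4 dB

Fixed contribution from the other source: Σ 10^(L/10) = 10^(88.6/10) = 7.244e+08 (88.60 dB).
To meet 91.4 dB overall, the treated woodworking router may contribute at most 10^(91.4/10) − 7.244e+08 = 6.559e+08, i.e. 88.17 dB.
So the woodworking router must be reduced from 92.2 to 88.17 dB: IL = 4.03 dB.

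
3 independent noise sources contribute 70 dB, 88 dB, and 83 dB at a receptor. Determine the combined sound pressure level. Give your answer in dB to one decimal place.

For uncorrelated sources the intensities add, so convert each level to linear form, sum, and take 10·log₁₀ of the total.
Σ 10^(L/10) = 10^(70/10) + 10^(88/10) + 10^(83/10) = 8.405e+08.
L_total = 10·log₁₀(8.405e+08) = 89.25 dB.

89.2 dB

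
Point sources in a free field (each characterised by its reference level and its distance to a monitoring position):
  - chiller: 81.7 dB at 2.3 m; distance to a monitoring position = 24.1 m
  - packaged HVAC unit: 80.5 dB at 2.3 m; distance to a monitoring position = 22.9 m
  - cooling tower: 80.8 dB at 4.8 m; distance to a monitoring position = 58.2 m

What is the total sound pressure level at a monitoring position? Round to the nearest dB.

65 dB

Propagate each source to the receiver with L = L_ref − 20·log₁₀(r/r_ref), then add intensities.
chiller: 81.7 − 20·log₁₀(24.1/2.3) = 81.7 − 20.41 = 61.29 dB.
packaged HVAC unit: 80.5 − 20·log₁₀(22.9/2.3) = 80.5 − 19.96 = 60.54 dB.
cooling tower: 80.8 − 20·log₁₀(58.2/4.8) = 80.8 − 21.67 = 59.13 dB.
Σ 10^(L/10) = 3.297e+06 → L_total = 10·log₁₀(3.297e+06) = 65.18 dB.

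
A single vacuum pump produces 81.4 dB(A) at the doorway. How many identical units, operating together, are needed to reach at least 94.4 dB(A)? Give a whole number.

20

Need L₁ + 10·log₁₀ N ≥ 94.4, i.e. log₁₀ N ≥ 1.30.
N ≥ 10^(13.0/10) = 19.953, so N = 20.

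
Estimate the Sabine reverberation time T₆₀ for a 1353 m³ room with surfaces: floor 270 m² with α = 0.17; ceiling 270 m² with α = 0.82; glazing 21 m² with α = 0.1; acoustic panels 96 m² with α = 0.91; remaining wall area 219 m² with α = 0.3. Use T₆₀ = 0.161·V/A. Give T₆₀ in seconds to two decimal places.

0.52 s

A = Σ Sᵢαᵢ = 270·0.17 + 270·0.82 + 21·0.1 + 96·0.91 + 219·0.3 = 422.46 m².
T₆₀ = 0.161·V/A = 0.161·1353/422.46 = 0.516 s.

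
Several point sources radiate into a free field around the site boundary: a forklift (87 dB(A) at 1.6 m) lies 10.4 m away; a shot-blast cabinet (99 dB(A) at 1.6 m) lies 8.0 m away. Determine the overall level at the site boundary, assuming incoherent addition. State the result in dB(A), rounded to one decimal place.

Apply inverse-square spreading to bring every level to the receiver, then sum 10^(L/10).
forklift: 87 − 20·log₁₀(10.4/1.6) = 87 − 16.26 = 70.74 dB(A).
shot-blast cabinet: 99 − 20·log₁₀(8.0/1.6) = 99 − 13.98 = 85.02 dB(A).
Σ 10^(L/10) = 3.296e+08 → L_total = 10·log₁₀(3.296e+08) = 85.18 dB(A).

85.2 dB(A)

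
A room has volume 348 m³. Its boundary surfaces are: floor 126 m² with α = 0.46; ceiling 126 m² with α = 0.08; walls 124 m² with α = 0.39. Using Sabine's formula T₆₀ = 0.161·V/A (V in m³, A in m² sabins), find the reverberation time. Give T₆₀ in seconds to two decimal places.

Total absorption A = 126·0.46 + 126·0.08 + 124·0.39 = 116.40 m² sabins.
T₆₀ = 0.161·V/A = 0.161·348/116.40 = 0.481 s.

0.48 s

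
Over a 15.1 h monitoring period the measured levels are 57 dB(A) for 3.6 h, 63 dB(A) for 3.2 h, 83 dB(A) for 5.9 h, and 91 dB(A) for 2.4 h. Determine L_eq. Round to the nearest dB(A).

Weight each interval's intensity by its duration and average over T = 15.1 h:
Σ tᵢ·10^(Lᵢ/10) = 3.6·10^(57/10) + 3.2·10^(63/10) + 5.9·10^(83/10) + 2.4·10^(91/10) = 4.207e+09.
L_eq = 10·log₁₀(4.207e+09/15.1) = 84.45 dB(A).

84 dB(A)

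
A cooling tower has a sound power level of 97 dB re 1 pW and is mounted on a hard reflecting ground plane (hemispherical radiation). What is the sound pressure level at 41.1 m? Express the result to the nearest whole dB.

L_p = L_w − 10·log₁₀(2π·r²) with r = 41.1 m.
2π·r² = 1.061e+04 m², 10·log₁₀ of that is 40.259 dB.
L_p = 97 − 40.259 = 56.74 dB.

57 dB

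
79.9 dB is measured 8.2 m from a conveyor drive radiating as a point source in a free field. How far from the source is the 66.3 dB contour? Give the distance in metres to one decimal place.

Point-source spreading drops the level by 20·log₁₀(r₂/r₁); inverting, r₂/r₁ = 10^(ΔL/20).
r₂ = 8.2·10^((79.9−66.3)/20) = 8.2·10^(13.6/20) = 39.25 m.

39.2 m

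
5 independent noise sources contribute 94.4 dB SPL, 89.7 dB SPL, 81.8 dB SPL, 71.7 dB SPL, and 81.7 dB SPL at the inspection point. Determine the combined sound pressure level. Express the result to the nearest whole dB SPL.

For uncorrelated sources the intensities add, so convert each level to linear form, sum, and take 10·log₁₀ of the total.
Σ 10^(L/10) = 10^(94.4/10) + 10^(89.7/10) + 10^(81.8/10) + 10^(71.7/10) + 10^(81.7/10) = 4.002e+09.
L_total = 10·log₁₀(4.002e+09) = 96.02 dB SPL.

96 dB SPL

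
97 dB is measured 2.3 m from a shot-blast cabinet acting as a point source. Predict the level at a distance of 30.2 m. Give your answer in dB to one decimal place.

74.6 dB

For a point source, L₂ = L₁ − 20·log₁₀(r₂/r₁).
L₂ = 97 − 20·log₁₀(30.2/2.3) = 97 − 22.366 = 74.63 dB.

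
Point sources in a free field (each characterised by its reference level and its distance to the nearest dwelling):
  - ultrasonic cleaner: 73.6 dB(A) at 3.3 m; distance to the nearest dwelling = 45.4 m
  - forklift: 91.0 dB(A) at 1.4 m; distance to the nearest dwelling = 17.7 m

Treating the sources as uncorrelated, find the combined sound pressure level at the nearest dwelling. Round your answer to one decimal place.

69.0 dB(A)

Propagate each source to the receiver with L = L_ref − 20·log₁₀(r/r_ref), then add intensities.
ultrasonic cleaner: 73.6 − 20·log₁₀(45.4/3.3) = 73.6 − 22.77 = 50.83 dB(A).
forklift: 91.0 − 20·log₁₀(17.7/1.4) = 91.0 − 22.04 = 68.96 dB(A).
Σ 10^(L/10) = 7.997e+06 → L_total = 10·log₁₀(7.997e+06) = 69.03 dB(A).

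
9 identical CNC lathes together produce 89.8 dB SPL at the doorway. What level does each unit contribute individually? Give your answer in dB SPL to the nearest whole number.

80 dB SPL

9 equal contributions raise the level by 10·log₁₀ 9 = 9.542 dB, so each unit alone gives 89.8 − 9.542.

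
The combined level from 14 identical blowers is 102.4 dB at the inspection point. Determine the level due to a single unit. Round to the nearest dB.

91 dB

Dividing the total intensity by 14 lowers the level by 10·log₁₀ 14 = 11.461 dB: L₁ = 102.4 − 11.461.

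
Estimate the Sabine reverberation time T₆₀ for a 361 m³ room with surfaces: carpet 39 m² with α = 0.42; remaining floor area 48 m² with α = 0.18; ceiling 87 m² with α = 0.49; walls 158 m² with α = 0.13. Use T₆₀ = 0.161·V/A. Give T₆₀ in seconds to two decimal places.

0.66 s

Total absorption A = 39·0.42 + 48·0.18 + 87·0.49 + 158·0.13 = 88.19 m² sabins.
T₆₀ = 0.161 × 361 / 88.19 = 0.659 s.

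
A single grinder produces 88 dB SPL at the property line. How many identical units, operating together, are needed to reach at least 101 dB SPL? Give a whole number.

Need L₁ + 10·log₁₀ N ≥ 101, i.e. log₁₀ N ≥ 1.30.
N ≥ 10^(13.0/10) = 19.953, so N = 20.

20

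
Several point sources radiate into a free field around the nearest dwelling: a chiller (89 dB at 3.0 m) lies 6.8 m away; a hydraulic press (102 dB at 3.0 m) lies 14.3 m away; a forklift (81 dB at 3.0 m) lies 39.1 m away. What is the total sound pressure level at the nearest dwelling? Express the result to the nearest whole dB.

First find each source's level at the receiver (point-source: −20·log₁₀(r/r_ref)), then combine on an intensity basis.
chiller: 89 − 20·log₁₀(6.8/3.0) = 89 − 7.11 = 81.89 dB.
hydraulic press: 102 − 20·log₁₀(14.3/3.0) = 102 − 13.56 = 88.44 dB.
forklift: 81 − 20·log₁₀(39.1/3.0) = 81 − 22.30 = 58.70 dB.
Σ 10^(L/10) = 8.529e+08 → L_total = 10·log₁₀(8.529e+08) = 89.31 dB.

89 dB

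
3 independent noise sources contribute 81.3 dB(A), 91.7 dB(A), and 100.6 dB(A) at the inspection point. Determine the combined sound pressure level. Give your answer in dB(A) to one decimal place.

For uncorrelated sources the intensities add, so convert each level to linear form, sum, and take 10·log₁₀ of the total.
Σ 10^(L/10) = 10^(81.3/10) + 10^(91.7/10) + 10^(100.6/10) = 1.310e+10.
L_total = 10·log₁₀(1.310e+10) = 101.17 dB(A).

101.2 dB(A)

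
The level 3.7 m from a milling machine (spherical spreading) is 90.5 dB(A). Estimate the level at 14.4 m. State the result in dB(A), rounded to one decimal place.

Point-source attenuation: ΔL = 20·log₁₀(r₂/r₁) = 20·log₁₀(14.4/3.7) = 11.803 dB.
L₂ = 90.5 − 20·log₁₀(14.4/3.7) = 90.5 − 11.803 = 78.70 dB(A).

78.7 dB(A)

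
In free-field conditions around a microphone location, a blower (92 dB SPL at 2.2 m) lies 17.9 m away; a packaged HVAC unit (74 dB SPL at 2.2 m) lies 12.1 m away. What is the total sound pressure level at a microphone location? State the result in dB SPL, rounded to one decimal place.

73.9 dB SPL

First find each source's level at the receiver (point-source: −20·log₁₀(r/r_ref)), then combine on an intensity basis.
blower: 92 − 20·log₁₀(17.9/2.2) = 92 − 18.21 = 73.79 dB SPL.
packaged HVAC unit: 74 − 20·log₁₀(12.1/2.2) = 74 − 14.81 = 59.19 dB SPL.
Σ 10^(L/10) = 2.477e+07 → L_total = 10·log₁₀(2.477e+07) = 73.94 dB SPL.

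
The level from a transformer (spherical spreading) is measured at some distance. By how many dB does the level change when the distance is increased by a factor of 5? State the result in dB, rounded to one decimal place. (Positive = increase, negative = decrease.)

A point source loses 6 dB per doubling of distance; generally ΔL = −20·log₁₀(r₂/r₁).
ΔL = −20·log₁₀(5) = -13.98 dB.

-14.0 dB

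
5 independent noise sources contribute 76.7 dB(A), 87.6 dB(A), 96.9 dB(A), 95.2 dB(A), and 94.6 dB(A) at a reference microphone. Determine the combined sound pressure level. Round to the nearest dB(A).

101 dB(A)

For uncorrelated sources the intensities add, so convert each level to linear form, sum, and take 10·log₁₀ of the total.
Σ 10^(L/10) = 10^(76.7/10) + 10^(87.6/10) + 10^(96.9/10) + 10^(95.2/10) + 10^(94.6/10) = 1.172e+10.
L_total = 10·log₁₀(1.172e+10) = 100.69 dB(A).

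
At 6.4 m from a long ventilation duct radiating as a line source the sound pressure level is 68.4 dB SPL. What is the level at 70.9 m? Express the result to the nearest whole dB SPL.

58 dB SPL

Cylindrical spreading from a line source gives a 10·log₁₀(r₂/r₁) drop.
L₂ = 68.4 − 10·log₁₀(70.9/6.4) = 68.4 − 10.445 = 57.96 dB SPL.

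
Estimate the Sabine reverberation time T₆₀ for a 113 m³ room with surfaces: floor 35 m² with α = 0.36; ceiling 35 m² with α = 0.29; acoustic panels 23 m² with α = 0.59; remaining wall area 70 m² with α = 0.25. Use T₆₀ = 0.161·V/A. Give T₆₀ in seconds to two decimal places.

Total absorption A = 35·0.36 + 35·0.29 + 23·0.59 + 70·0.25 = 53.82 m² sabins.
T₆₀ = 0.161·V/A = 0.161·113/53.82 = 0.338 s.

0.34 s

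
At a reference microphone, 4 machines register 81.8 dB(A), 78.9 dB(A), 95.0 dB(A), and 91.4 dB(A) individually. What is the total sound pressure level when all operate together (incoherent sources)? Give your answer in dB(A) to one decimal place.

Incoherent sources combine by intensity addition: L_total = 10·log₁₀(Σ 10^(L_i/10)).
Σ 10^(L/10) = 10^(81.8/10) + 10^(78.9/10) + 10^(95.0/10) + 10^(91.4/10) = 4.772e+09.
L_total = 10·log₁₀(4.772e+09) = 96.79 dB(A).

96.8 dB(A)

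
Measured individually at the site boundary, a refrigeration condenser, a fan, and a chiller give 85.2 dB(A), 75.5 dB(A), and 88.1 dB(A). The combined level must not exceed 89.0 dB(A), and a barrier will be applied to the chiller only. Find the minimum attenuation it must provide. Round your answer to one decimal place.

1.8 dB

Everything except the chiller sums to 10^(85.2/10) + 10^(75.5/10) = 3.666e+08 in linear terms, 85.64 dB(A).
The limit corresponds to 10^(89.0/10) = 7.943e+08; subtracting the fixed part leaves 4.277e+08 for the chiller, i.e. 86.31 dB(A).
Required insertion loss = 88.1 − 86.31 = 1.79 dB.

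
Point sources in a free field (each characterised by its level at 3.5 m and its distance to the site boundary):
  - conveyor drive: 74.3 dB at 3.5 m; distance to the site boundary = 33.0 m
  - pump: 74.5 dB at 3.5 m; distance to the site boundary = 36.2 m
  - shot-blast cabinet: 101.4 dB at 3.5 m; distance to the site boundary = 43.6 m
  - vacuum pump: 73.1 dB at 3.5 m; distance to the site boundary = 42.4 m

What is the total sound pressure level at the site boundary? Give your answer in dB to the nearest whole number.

Propagate each source to the receiver with L = L_ref − 20·log₁₀(r/r_ref), then add intensities.
conveyor drive: 74.3 − 20·log₁₀(33.0/3.5) = 74.3 − 19.49 = 54.81 dB.
pump: 74.5 − 20·log₁₀(36.2/3.5) = 74.5 − 20.29 = 54.21 dB.
shot-blast cabinet: 101.4 − 20·log₁₀(43.6/3.5) = 101.4 − 21.91 = 79.49 dB.
vacuum pump: 73.1 − 20·log₁₀(42.4/3.5) = 73.1 − 21.67 = 51.43 dB.
Σ 10^(L/10) = 8.966e+07 → L_total = 10·log₁₀(8.966e+07) = 79.53 dB.

80 dB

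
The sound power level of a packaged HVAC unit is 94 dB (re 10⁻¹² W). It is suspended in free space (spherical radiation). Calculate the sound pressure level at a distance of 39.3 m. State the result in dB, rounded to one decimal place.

Free-field spherical radiation: L_p = L_w − 10·log₁₀(4π·r²), r = 39.3 m.
4π·r² = 1.941e+04 m², 10·log₁₀ of that is 42.880 dB.
L_p = 94 − 42.880 = 51.12 dB.

51.1 dB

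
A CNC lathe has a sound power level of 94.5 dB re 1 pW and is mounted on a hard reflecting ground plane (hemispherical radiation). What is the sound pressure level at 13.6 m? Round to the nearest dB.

64 dB

The power spreads over a hemisphere of area 2π·r², so L_p = L_w − 10·log₁₀(2π·r²).
2π·r² = 1162 m², 10·log₁₀ of that is 30.653 dB.
L_p = 94.5 − 30.653 = 63.85 dB.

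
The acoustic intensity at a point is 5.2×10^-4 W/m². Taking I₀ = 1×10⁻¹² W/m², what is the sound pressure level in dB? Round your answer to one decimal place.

L = 10·log₁₀(I/I₀) = 10·log₁₀(5.2×10^-4/10⁻¹²) = 10·log₁₀(5.2×10^8).
L = 10·(0.7160 + 8) = 87.16 dB.

87.2 dB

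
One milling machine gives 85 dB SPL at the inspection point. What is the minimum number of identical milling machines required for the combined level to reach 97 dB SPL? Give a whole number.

16

N identical sources give L₁ + 10·log₁₀ N, so require 10·log₁₀ N ≥ 97 − 85 = 12.0 dB.
N ≥ 10^(12.0/10) = 15.849, so N = 16.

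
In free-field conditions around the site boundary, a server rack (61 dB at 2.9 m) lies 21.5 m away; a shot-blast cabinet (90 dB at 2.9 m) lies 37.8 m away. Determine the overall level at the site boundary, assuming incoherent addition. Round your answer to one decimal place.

Apply inverse-square spreading to bring every level to the receiver, then sum 10^(L/10).
server rack: 61 − 20·log₁₀(21.5/2.9) = 61 − 17.40 = 43.60 dB.
shot-blast cabinet: 90 − 20·log₁₀(37.8/2.9) = 90 − 22.30 = 67.70 dB.
Σ 10^(L/10) = 5.909e+06 → L_total = 10·log₁₀(5.909e+06) = 67.71 dB.

67.7 dB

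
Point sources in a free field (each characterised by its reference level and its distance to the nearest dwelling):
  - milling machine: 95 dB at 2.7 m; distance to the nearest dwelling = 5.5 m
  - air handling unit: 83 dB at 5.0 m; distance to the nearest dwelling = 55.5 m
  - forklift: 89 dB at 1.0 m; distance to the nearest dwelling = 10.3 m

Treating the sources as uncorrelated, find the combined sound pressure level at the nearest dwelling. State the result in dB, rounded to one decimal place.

Apply inverse-square spreading to bring every level to the receiver, then sum 10^(L/10).
milling machine: 95 − 20·log₁₀(5.5/2.7) = 95 − 6.18 = 88.82 dB.
air handling unit: 83 − 20·log₁₀(55.5/5.0) = 83 − 20.91 = 62.09 dB.
forklift: 89 − 20·log₁₀(10.3/1.0) = 89 − 20.26 = 68.74 dB.
Σ 10^(L/10) = 7.712e+08 → L_total = 10·log₁₀(7.712e+08) = 88.87 dB.

88.9 dB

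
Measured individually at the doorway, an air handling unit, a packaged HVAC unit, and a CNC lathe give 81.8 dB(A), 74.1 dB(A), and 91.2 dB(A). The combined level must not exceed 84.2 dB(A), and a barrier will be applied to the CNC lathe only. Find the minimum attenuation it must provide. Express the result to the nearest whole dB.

12 dB

Everything except the CNC lathe sums to 10^(81.8/10) + 10^(74.1/10) = 1.771e+08 in linear terms, 82.48 dB(A).
The limit corresponds to 10^(84.2/10) = 2.630e+08; subtracting the fixed part leaves 8.597e+07 for the CNC lathe, i.e. 79.34 dB(A).
Required insertion loss = 91.2 − 79.34 = 11.86 dB.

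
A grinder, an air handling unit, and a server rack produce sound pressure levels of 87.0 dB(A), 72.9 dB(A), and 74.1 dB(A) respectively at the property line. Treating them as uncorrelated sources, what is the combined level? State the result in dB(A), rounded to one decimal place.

For uncorrelated sources the intensities add, so convert each level to linear form, sum, and take 10·log₁₀ of the total.
Σ 10^(L/10) = 10^(87.0/10) + 10^(72.9/10) + 10^(74.1/10) = 5.464e+08.
L_total = 10·log₁₀(5.464e+08) = 87.38 dB(A).

87.4 dB(A)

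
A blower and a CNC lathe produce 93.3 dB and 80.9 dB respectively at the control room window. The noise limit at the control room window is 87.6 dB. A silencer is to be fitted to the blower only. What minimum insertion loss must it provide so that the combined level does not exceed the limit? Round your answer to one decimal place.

6.7 dB

The untreated sources together contribute 10^(80.9/10) = 1.230e+08, i.e. 80.90 dB.
The limit corresponds to 10^(87.6/10) = 5.754e+08; subtracting the fixed part leaves 4.524e+08 for the blower, i.e. 86.56 dB.
So the blower must be reduced from 93.3 to 86.56 dB: IL = 6.74 dB.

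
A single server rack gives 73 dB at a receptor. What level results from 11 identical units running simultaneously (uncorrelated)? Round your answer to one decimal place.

With 11 equal, uncorrelated contributions the intensity is 11× that of one unit, giving a rise of 10·log₁₀ 11.
L_total = 73 + 10·log₁₀(11) = 73 + 10.414 = 83.41 dB.

83.4 dB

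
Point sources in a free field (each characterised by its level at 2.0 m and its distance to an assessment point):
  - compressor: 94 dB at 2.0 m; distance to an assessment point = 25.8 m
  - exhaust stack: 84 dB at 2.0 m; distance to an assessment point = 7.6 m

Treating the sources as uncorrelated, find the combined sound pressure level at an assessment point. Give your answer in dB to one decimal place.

Apply inverse-square spreading to bring every level to the receiver, then sum 10^(L/10).
compressor: 94 − 20·log₁₀(25.8/2.0) = 94 − 22.21 = 71.79 dB.
exhaust stack: 84 − 20·log₁₀(7.6/2.0) = 84 − 11.60 = 72.40 dB.
Σ 10^(L/10) = 3.249e+07 → L_total = 10·log₁₀(3.249e+07) = 75.12 dB.

75.1 dB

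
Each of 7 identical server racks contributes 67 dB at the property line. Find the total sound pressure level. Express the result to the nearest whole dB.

75 dB

With 7 equal, uncorrelated contributions the intensity is 7× that of one unit, giving a rise of 10·log₁₀ 7.
L_total = 67 + 10·log₁₀(7) = 67 + 8.451 = 75.45 dB.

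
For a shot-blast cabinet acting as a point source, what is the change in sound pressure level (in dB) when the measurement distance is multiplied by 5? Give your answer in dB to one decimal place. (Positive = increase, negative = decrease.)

Point-source spreading: ΔL = −20·log₁₀(r₂/r₁).
ΔL = −20·log₁₀(5) = -13.98 dB.

-14.0 dB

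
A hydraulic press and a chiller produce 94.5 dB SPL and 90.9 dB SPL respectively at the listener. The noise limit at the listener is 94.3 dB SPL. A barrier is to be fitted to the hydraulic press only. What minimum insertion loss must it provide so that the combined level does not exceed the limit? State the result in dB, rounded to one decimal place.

Everything except the hydraulic press sums to 10^(90.9/10) = 1.230e+09 in linear terms, 90.90 dB SPL.
The limit corresponds to 10^(94.3/10) = 2.692e+09; subtracting the fixed part leaves 1.461e+09 for the hydraulic press, i.e. 91.65 dB SPL.
Required insertion loss = 94.5 − 91.65 = 2.85 dB.

2.9 dB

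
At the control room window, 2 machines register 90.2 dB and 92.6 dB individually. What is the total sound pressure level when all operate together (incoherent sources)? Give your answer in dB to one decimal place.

94.6 dB

Incoherent sources combine by intensity addition: L_total = 10·log₁₀(Σ 10^(L_i/10)).
Σ 10^(L/10) = 10^(90.2/10) + 10^(92.6/10) = 2.867e+09.
L_total = 10·log₁₀(2.867e+09) = 94.57 dB.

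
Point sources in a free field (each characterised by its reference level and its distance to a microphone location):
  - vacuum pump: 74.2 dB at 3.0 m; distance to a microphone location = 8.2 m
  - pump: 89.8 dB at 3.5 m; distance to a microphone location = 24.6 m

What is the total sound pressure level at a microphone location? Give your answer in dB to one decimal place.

73.6 dB

Apply inverse-square spreading to bring every level to the receiver, then sum 10^(L/10).
vacuum pump: 74.2 − 20·log₁₀(8.2/3.0) = 74.2 − 8.73 = 65.47 dB.
pump: 89.8 − 20·log₁₀(24.6/3.5) = 89.8 − 16.94 = 72.86 dB.
Σ 10^(L/10) = 2.285e+07 → L_total = 10·log₁₀(2.285e+07) = 73.59 dB.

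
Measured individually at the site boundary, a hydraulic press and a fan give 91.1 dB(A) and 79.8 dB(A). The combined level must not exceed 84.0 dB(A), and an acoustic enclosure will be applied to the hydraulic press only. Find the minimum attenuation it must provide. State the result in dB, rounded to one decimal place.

9.2 dB

Fixed contribution from the other source: Σ 10^(L/10) = 10^(79.8/10) = 9.550e+07 (79.80 dB(A)).
To meet 84.0 dB(A) overall, the treated hydraulic press may contribute at most 10^(84.0/10) − 9.550e+07 = 1.557e+08, i.e. 81.92 dB(A).
Required insertion loss = 91.1 − 81.92 = 9.18 dB.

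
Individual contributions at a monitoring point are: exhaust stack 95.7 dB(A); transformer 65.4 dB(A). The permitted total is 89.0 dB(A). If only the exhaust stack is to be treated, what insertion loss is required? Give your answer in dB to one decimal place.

6.7 dB

Everything except the exhaust stack sums to 10^(65.4/10) = 3.467e+06 in linear terms, 65.40 dB(A).
To meet 89.0 dB(A) overall, the treated exhaust stack may contribute at most 10^(89.0/10) − 3.467e+06 = 7.909e+08, i.e. 88.98 dB(A).
So the exhaust stack must be reduced from 95.7 to 88.98 dB(A): IL = 6.72 dB.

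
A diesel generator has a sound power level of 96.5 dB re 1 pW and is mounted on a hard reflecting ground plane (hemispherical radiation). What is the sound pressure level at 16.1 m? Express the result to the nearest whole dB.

Free-field hemispherical radiation: L_p = L_w − 10·log₁₀(2π·r²), r = 16.1 m.
2π·r² = 1629 m², 10·log₁₀ of that is 32.118 dB.
L_p = 96.5 − 32.118 = 64.38 dB.

64 dB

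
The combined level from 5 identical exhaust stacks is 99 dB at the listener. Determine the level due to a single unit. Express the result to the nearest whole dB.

Dividing the total intensity by 5 lowers the level by 10·log₁₀ 5 = 6.990 dB: L₁ = 99 − 6.990.

92 dB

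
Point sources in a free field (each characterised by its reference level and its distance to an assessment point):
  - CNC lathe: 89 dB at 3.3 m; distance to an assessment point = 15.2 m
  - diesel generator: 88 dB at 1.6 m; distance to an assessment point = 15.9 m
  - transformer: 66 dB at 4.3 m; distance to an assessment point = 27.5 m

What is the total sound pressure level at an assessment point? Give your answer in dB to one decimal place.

First find each source's level at the receiver (point-source: −20·log₁₀(r/r_ref)), then combine on an intensity basis.
CNC lathe: 89 − 20·log₁₀(15.2/3.3) = 89 − 13.27 = 75.73 dB.
diesel generator: 88 − 20·log₁₀(15.9/1.6) = 88 − 19.95 = 68.05 dB.
transformer: 66 − 20·log₁₀(27.5/4.3) = 66 − 16.12 = 49.88 dB.
Σ 10^(L/10) = 4.393e+07 → L_total = 10·log₁₀(4.393e+07) = 76.43 dB.

76.4 dB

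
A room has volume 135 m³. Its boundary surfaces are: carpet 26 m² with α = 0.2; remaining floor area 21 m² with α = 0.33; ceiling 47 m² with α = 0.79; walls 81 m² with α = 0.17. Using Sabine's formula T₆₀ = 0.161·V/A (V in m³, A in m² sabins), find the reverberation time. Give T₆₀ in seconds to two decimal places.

0.34 s

Total absorption A = 26·0.2 + 21·0.33 + 47·0.79 + 81·0.17 = 63.03 m² sabins.
T₆₀ = 0.161·V/A = 0.161·135/63.03 = 0.345 s.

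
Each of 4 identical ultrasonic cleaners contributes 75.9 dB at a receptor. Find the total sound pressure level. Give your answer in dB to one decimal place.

81.9 dB

L_total = L₁ + 10·log₁₀ N for N identical incoherent sources.
L_total = 75.9 + 10·log₁₀(4) = 75.9 + 6.021 = 81.92 dB.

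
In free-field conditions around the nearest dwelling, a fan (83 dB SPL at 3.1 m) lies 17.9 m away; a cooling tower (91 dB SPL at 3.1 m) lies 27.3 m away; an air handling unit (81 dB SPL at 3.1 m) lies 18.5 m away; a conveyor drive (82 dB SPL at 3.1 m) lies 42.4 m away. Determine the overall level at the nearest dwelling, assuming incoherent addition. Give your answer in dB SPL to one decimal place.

74.2 dB SPL

Apply inverse-square spreading to bring every level to the receiver, then sum 10^(L/10).
fan: 83 − 20·log₁₀(17.9/3.1) = 83 − 15.23 = 67.77 dB SPL.
cooling tower: 91 − 20·log₁₀(27.3/3.1) = 91 − 18.90 = 72.10 dB SPL.
air handling unit: 81 − 20·log₁₀(18.5/3.1) = 81 − 15.52 = 65.48 dB SPL.
conveyor drive: 82 − 20·log₁₀(42.4/3.1) = 82 − 22.72 = 59.28 dB SPL.
Σ 10^(L/10) = 2.660e+07 → L_total = 10·log₁₀(2.660e+07) = 74.25 dB SPL.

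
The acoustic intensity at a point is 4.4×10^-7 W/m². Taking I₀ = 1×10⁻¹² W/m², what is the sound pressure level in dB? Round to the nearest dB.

Dividing by I₀ shifts the exponent by 12: I/I₀ = 4.4×10^5.
L = 10·(0.6435 + 5) = 56.43 dB.

56 dB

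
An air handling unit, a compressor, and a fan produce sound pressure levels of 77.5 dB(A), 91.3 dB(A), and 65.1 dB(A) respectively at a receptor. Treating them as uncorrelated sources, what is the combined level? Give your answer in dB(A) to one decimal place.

91.5 dB(A)

For uncorrelated sources the intensities add, so convert each level to linear form, sum, and take 10·log₁₀ of the total.
Σ 10^(L/10) = 10^(77.5/10) + 10^(91.3/10) + 10^(65.1/10) = 1.408e+09.
L_total = 10·log₁₀(1.408e+09) = 91.49 dB(A).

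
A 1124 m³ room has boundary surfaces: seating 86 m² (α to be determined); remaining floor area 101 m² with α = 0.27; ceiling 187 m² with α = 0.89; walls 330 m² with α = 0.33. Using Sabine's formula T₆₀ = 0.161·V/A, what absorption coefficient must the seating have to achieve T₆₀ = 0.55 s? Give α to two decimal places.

0.31

Required total absorption A = 0.161·1124/0.55 = 329.03 m².
Absorption from the other surfaces = 101·0.27 + 187·0.89 + 330·0.33 = 302.60 m², so the seating must supply 26.43 m² over 86 m².
α = 26.43/86 = 0.307.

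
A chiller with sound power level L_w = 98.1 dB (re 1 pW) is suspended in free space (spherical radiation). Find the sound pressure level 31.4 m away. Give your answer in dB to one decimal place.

57.2 dB

Free-field spherical radiation: L_p = L_w − 10·log₁₀(4π·r²), r = 31.4 m.
4π·r² = 1.239e+04 m², 10·log₁₀ of that is 40.931 dB.
L_p = 98.1 − 40.931 = 57.17 dB.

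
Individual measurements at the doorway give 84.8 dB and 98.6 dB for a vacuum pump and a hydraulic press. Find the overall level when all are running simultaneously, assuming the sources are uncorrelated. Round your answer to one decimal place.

98.8 dB

For uncorrelated sources the intensities add, so convert each level to linear form, sum, and take 10·log₁₀ of the total.
Σ 10^(L/10) = 10^(84.8/10) + 10^(98.6/10) = 7.546e+09.
L_total = 10·log₁₀(7.546e+09) = 98.78 dB.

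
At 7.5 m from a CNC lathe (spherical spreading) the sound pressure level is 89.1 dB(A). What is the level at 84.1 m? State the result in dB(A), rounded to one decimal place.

68.1 dB(A)

Point-source attenuation: ΔL = 20·log₁₀(r₂/r₁) = 20·log₁₀(84.1/7.5) = 20.995 dB.
L₂ = 89.1 − 20·log₁₀(84.1/7.5) = 89.1 − 20.995 = 68.11 dB(A).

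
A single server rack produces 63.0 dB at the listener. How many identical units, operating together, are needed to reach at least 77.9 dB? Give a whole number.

31

The shortfall is 77.9 − 63.0 = 14.9 dB, and N units add 10·log₁₀ N, so need 10·log₁₀ N ≥ 14.9.
N ≥ 10^(14.9/10) = 30.903, so N = 31.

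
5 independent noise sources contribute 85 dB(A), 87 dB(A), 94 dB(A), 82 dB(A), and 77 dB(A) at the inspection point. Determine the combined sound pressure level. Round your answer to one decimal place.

95.5 dB(A)

Incoherent sources combine by intensity addition: L_total = 10·log₁₀(Σ 10^(L_i/10)).
Σ 10^(L/10) = 10^(85/10) + 10^(87/10) + 10^(94/10) + 10^(82/10) + 10^(77/10) = 3.538e+09.
L_total = 10·log₁₀(3.538e+09) = 95.49 dB(A).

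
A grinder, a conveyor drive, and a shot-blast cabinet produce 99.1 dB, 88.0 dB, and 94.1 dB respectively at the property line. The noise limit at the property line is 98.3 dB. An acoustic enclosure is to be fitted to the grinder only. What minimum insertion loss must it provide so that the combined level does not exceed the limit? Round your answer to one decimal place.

3.6 dB

Fixed contribution from the other sources: Σ 10^(L/10) = 10^(88.0/10) + 10^(94.1/10) = 3.201e+09 (95.05 dB).
The limit corresponds to 10^(98.3/10) = 6.761e+09; subtracting the fixed part leaves 3.559e+09 for the grinder, i.e. 95.51 dB.
Required insertion loss = 99.1 − 95.51 = 3.59 dB.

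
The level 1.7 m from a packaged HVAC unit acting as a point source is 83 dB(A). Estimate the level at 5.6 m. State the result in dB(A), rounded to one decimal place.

Spherical spreading from a point source gives a 20·log₁₀(r₂/r₁) drop.
L₂ = 83 − 20·log₁₀(5.6/1.7) = 83 − 10.355 = 72.65 dB(A).

72.6 dB(A)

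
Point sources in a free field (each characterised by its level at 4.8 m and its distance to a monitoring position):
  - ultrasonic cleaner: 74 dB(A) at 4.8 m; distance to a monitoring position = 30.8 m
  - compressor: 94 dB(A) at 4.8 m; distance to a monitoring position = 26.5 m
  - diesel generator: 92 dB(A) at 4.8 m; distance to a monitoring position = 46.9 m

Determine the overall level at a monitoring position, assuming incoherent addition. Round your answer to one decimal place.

Apply inverse-square spreading to bring every level to the receiver, then sum 10^(L/10).
ultrasonic cleaner: 74 − 20·log₁₀(30.8/4.8) = 74 − 16.15 = 57.85 dB(A).
compressor: 94 − 20·log₁₀(26.5/4.8) = 94 − 14.84 = 79.16 dB(A).
diesel generator: 92 − 20·log₁₀(46.9/4.8) = 92 − 19.80 = 72.20 dB(A).
Σ 10^(L/10) = 9.962e+07 → L_total = 10·log₁₀(9.962e+07) = 79.98 dB(A).

80.0 dB(A)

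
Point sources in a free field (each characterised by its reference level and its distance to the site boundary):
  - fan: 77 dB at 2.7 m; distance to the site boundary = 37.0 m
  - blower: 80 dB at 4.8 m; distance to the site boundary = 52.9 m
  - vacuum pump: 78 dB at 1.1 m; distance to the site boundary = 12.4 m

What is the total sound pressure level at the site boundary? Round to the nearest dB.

Apply inverse-square spreading to bring every level to the receiver, then sum 10^(L/10).
fan: 77 − 20·log₁₀(37.0/2.7) = 77 − 22.74 = 54.26 dB.
blower: 80 − 20·log₁₀(52.9/4.8) = 80 − 20.84 = 59.16 dB.
vacuum pump: 78 − 20·log₁₀(12.4/1.1) = 78 − 21.04 = 56.96 dB.
Σ 10^(L/10) = 1.587e+06 → L_total = 10·log₁₀(1.587e+06) = 62.01 dB.

62 dB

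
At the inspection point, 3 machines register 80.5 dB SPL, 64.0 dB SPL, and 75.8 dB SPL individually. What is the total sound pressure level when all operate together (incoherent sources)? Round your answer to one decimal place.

Incoherent sources combine by intensity addition: L_total = 10·log₁₀(Σ 10^(L_i/10)).
Σ 10^(L/10) = 10^(80.5/10) + 10^(64.0/10) + 10^(75.8/10) = 1.527e+08.
L_total = 10·log₁₀(1.527e+08) = 81.84 dB SPL.

81.8 dB SPL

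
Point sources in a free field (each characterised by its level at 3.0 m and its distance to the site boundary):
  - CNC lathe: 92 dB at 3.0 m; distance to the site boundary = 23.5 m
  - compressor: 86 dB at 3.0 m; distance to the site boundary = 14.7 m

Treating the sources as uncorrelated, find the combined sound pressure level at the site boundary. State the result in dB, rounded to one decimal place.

76.3 dB

First find each source's level at the receiver (point-source: −20·log₁₀(r/r_ref)), then combine on an intensity basis.
CNC lathe: 92 − 20·log₁₀(23.5/3.0) = 92 − 17.88 = 74.12 dB.
compressor: 86 − 20·log₁₀(14.7/3.0) = 86 − 13.80 = 72.20 dB.
Σ 10^(L/10) = 4.241e+07 → L_total = 10·log₁₀(4.241e+07) = 76.27 dB.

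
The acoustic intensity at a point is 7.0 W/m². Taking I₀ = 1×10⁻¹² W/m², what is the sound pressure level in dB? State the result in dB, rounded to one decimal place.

I/I₀ = 7.0/10⁻¹² = 7.0×10^12, and L = 10·log₁₀(I/I₀).
L = 10·(0.8451 + 12) = 128.45 dB.

128.5 dB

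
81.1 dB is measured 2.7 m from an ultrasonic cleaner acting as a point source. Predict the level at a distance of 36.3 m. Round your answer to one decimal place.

58.5 dB

Point-source attenuation: ΔL = 20·log₁₀(r₂/r₁) = 20·log₁₀(36.3/2.7) = 22.571 dB.
L₂ = 81.1 − 20·log₁₀(36.3/2.7) = 81.1 − 22.571 = 58.53 dB.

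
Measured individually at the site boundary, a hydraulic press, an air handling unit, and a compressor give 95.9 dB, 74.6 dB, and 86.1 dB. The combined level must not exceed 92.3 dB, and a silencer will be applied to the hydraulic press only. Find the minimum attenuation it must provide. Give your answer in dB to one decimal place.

Fixed contribution from the other sources: Σ 10^(L/10) = 10^(74.6/10) + 10^(86.1/10) = 4.362e+08 (86.40 dB).
The limit corresponds to 10^(92.3/10) = 1.698e+09; subtracting the fixed part leaves 1.262e+09 for the hydraulic press, i.e. 91.01 dB.
Required insertion loss = 95.9 − 91.01 = 4.89 dB.

4.9 dB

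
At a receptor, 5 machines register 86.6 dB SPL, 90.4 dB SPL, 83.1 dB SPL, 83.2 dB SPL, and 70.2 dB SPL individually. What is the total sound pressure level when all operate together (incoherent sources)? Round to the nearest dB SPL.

93 dB SPL

For uncorrelated sources the intensities add, so convert each level to linear form, sum, and take 10·log₁₀ of the total.
Σ 10^(L/10) = 10^(86.6/10) + 10^(90.4/10) + 10^(83.1/10) + 10^(83.2/10) + 10^(70.2/10) = 1.977e+09.
L_total = 10·log₁₀(1.977e+09) = 92.96 dB SPL.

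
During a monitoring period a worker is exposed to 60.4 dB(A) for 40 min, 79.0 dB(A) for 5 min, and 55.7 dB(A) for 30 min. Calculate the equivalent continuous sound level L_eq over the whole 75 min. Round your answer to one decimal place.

67.8 dB(A)

L_eq = 10·log₁₀[(1/T)·Σ tᵢ·10^(Lᵢ/10)] with T = 75 min.
Σ tᵢ·10^(Lᵢ/10) = 40·10^(60.4/10) + 5·10^(79.0/10) + 30·10^(55.7/10) = 4.522e+08.
L_eq = 10·log₁₀(4.522e+08/75) = 67.80 dB(A).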